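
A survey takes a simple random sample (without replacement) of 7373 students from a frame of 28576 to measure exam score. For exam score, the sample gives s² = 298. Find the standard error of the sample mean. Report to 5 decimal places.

0.17317

Under SRS without replacement, Var(ȳ) = (1 − f)·s²/n with f = n/N = 7373/28576 = 0.25801372.
Var(ȳ) = (1 − 0.25801372)·298/7373 = 0.74198628·0.04041774 = 0.029989409.
SE(ȳ) = √(0.029989409) = 0.17317.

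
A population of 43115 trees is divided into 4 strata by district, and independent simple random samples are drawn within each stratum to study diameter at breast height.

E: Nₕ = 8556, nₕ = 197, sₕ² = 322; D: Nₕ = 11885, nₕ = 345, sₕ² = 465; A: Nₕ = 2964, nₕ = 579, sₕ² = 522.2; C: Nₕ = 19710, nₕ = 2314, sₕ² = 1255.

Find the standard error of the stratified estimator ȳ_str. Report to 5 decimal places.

0.51556

Var(ȳ_str) = Σₕ Wₕ²(1 − fₕ)sₕ²/nₕ with Wₕ = Nₕ/N, N = 43115.
E: Wₕ = 0.19844602; term = 0.19844602²·(1 − 0.02302478)·322/197 = 0.062886578.
D: Wₕ = 0.27565812; term = 0.27565812²·(1 − 0.02902819)·465/345 = 0.099444798.
A: Wₕ = 0.06874638; term = 0.06874638²·(1 − 0.19534413)·522.2/579 = 0.0034297945.
C: Wₕ = 0.45714948; term = 0.45714948²·(1 − 0.11740233)·1255/2314 = 0.10003676.
Sum = 0.26579793.
SE = √(0.26579793) = 0.51556.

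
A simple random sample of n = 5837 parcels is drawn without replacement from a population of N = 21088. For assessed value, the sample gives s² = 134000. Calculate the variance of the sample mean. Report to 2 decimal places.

16.60

Under SRS without replacement, Var(ȳ) = (1 − f)·s²/n with f = n/N = 5837/21088 = 0.27679249.
Var(ȳ) = (1 − 0.27679249)·134000/5837 = 0.72320751·22.956998 = 16.602674.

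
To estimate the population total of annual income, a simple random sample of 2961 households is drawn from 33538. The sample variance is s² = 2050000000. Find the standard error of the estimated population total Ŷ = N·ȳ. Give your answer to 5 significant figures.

2.6645 × 10^7

Var(Ŷ) = N²·Var(ȳ) = N²·(1 − n/N)·s²/n.
f = 2961/33538 = 0.08828791; Var(ȳ) = 0.91171209·2050000000/2961 = 631208.98.
Var(Ŷ) = 33538² · 631208.98 = 7.0998225 × 10^14.
SE(Ŷ) = √(7.0998225 × 10^14) = 2.6645 × 10^7.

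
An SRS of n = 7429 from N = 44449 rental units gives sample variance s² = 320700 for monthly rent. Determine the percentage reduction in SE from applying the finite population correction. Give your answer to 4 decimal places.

8.7386

f = n/N = 7429/44449 = 0.16713537.
SE_no-fpc = √(s²/n) = 6.5702864; SE_fpc = √((1−f)s²/n) = 5.9961365.
Ratio = √(1−f) = 0.91261417. Reduction = 100·(1 − 0.91261417) = 8.7386%.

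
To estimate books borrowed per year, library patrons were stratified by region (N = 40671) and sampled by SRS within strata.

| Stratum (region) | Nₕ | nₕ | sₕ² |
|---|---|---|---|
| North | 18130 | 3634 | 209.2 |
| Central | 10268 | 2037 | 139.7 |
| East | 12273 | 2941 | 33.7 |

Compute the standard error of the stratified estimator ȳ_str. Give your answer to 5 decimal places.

Var(ȳ_str) = Σₕ Wₕ²(1 − fₕ)sₕ²/nₕ with Wₕ = Nₕ/N, N = 40671.
North: Wₕ = 0.44577217; term = 0.44577217²·(1 − 0.20044126)·209.2/3634 = 0.00914646.
Central: Wₕ = 0.25246490; term = 0.25246490²·(1 − 0.19838333)·139.7/2037 = 0.003504081.
East: Wₕ = 0.30176293; term = 0.30176293²·(1 − 0.23963171)·33.7/2941 = 7.9339716 × 10^-4.
Sum = 0.013443938.
SE = √(0.013443938) = 0.11595.

0.11595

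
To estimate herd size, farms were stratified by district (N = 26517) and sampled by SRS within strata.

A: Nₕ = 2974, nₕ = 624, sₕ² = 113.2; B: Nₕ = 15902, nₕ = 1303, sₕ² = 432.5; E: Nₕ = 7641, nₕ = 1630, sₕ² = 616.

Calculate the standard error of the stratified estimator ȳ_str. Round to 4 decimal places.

0.3689

Var(ȳ_str) = Σₕ Wₕ²(1 − fₕ)sₕ²/nₕ with Wₕ = Nₕ/N, N = 26517.
A: Wₕ = 0.11215447; term = 0.11215447²·(1 − 0.20981843)·113.2/624 = 0.0018031086.
B: Wₕ = 0.59969076; term = 0.59969076²·(1 − 0.08193938)·432.5/1303 = 0.10958921.
E: Wₕ = 0.28815477; term = 0.28815477²·(1 − 0.21332286)·616/1630 = 0.024685462.
Sum = 0.13607778.
SE = √(0.13607778) = 0.3689.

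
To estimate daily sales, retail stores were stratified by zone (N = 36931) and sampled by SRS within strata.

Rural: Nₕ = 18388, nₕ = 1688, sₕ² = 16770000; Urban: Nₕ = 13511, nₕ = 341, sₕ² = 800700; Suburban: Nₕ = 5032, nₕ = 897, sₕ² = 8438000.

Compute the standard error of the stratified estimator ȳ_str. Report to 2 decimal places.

Var(ȳ_str) = Σₕ Wₕ²(1 − fₕ)sₕ²/nₕ with Wₕ = Nₕ/N, N = 36931.
Rural: Wₕ = 0.49790149; term = 0.49790149²·(1 − 0.09179900)·16770000/1688 = 2236.8118.
Urban: Wₕ = 0.36584441; term = 0.36584441²·(1 − 0.02523869)·800700/341 = 306.34203.
Suburban: Wₕ = 0.13625410; term = 0.13625410²·(1 − 0.17825914)·8438000/897 = 143.50964.
Sum = 2686.6635.
SE = √(2686.6635) = 51.83.

51.83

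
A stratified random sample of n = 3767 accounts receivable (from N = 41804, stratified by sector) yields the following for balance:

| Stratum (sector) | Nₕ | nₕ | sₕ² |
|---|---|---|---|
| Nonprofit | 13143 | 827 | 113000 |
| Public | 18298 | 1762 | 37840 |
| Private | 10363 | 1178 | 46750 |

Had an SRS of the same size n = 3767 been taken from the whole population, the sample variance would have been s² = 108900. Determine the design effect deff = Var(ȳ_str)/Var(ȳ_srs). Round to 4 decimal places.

0.7047

Var(ȳ_str) = Σ Wₕ²(1−fₕ)sₕ²/nₕ with Wₕ = Nₕ/41804:
  Nonprofit: (13143/41804)²·(1−827/13143)·113000/827 = 12.656145
  Public: (18298/41804)²·(1−1762/18298)·37840/1762 = 3.7182932
  Private: (10363/41804)²·(1−1178/10363)·46750/1178 = 2.1615501
  → Var(ȳ_str) = 18.535988.
Var(ȳ_srs) = (1 − 3767/41804)·108900/3767 = 26.303932.
deff = 18.535988 / 26.303932 = 0.7047.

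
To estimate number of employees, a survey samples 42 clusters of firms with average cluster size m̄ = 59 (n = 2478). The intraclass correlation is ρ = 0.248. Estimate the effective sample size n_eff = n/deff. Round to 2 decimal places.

deff = 1 + (59 − 1)·0.248 = 1 + 14.384 = 15.384.
n_eff = 2478 / 15.384 = 161.08.

161.08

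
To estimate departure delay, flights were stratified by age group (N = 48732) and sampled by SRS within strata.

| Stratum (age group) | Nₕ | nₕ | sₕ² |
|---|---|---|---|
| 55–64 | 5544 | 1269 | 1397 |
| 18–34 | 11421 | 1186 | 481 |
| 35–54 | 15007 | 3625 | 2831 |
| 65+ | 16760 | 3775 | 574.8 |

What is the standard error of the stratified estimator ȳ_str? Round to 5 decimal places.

0.31792

Var(ȳ_str) = Σₕ Wₕ²(1 − fₕ)sₕ²/nₕ with Wₕ = Nₕ/N, N = 48732.
55–64: Wₕ = 0.11376508; term = 0.11376508²·(1 − 0.22889610)·1397/1269 = 0.010986659.
18–34: Wₕ = 0.23436346; term = 0.23436346²·(1 − 0.10384380)·481/1186 = 0.019962912.
35–54: Wₕ = 0.30794960; term = 0.30794960²·(1 − 0.24155394)·2831/3625 = 0.056171478.
65+: Wₕ = 0.34392186; term = 0.34392186²·(1 − 0.22523866)·574.8/3775 = 0.013953633.
Sum = 0.10107468.
SE = √(0.10107468) = 0.31792.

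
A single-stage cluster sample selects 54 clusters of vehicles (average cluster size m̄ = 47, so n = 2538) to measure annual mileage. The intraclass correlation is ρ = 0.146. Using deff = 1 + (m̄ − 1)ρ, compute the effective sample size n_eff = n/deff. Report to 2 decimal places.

deff = 1 + (47 − 1)·0.146 = 1 + 6.716 = 7.716.
n_eff = 2538 / 7.716 = 328.93.

328.93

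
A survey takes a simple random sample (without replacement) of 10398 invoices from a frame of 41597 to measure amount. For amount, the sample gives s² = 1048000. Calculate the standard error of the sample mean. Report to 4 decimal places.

8.6945

Under SRS without replacement, Var(ȳ) = (1 − f)·s²/n with f = n/N = 10398/41597 = 0.24996995.
Var(ȳ) = (1 − 0.24996995)·1048000/10398 = 0.75003005·100.78861 = 75.594489.
SE(ȳ) = √(75.594489) = 8.6945.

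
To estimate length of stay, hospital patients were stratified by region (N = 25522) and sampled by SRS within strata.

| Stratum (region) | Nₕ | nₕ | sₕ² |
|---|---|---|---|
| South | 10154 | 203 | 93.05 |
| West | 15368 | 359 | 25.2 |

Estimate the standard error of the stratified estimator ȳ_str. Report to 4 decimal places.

0.3098

Var(ȳ_str) = Σₕ Wₕ²(1 − fₕ)sₕ²/nₕ with Wₕ = Nₕ/N, N = 25522.
South: Wₕ = 0.39785283; term = 0.39785283²·(1 − 0.01999212)·93.05/203 = 0.071104128.
West: Wₕ = 0.60214717; term = 0.60214717²·(1 − 0.02336023)·25.2/359 = 0.024856833.
Sum = 0.095960961.
SE = √(0.095960961) = 0.3098.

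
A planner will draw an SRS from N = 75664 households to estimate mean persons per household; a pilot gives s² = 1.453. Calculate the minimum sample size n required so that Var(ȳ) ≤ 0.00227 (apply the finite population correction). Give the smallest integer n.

635

Without fpc, n₀ = s²/D = 1.453/0.00227 = 640.0881.
With fpc, (1 − n/N)·s²/n ≤ D requires n ≥ n₀/(1 + n₀/N) = 640.0881/(1 + 640.0881/75664) = 634.7186.
Rounding up, n = 635.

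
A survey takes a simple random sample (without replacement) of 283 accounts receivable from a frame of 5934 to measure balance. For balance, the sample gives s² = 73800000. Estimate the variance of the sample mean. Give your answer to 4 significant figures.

248300

Under SRS without replacement, Var(ȳ) = (1 − f)·s²/n with f = n/N = 283/5934 = 0.04769127.
Var(ȳ) = (1 − 0.04769127)·73800000/283 = 0.95230873·260777.39 = 248340.58.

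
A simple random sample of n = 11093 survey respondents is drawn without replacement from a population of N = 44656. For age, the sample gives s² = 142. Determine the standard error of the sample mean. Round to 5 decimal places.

0.09809

Under SRS without replacement, Var(ȳ) = (1 − f)·s²/n with f = n/N = 11093/44656 = 0.24841007.
Var(ȳ) = (1 − 0.24841007)·142/11093 = 0.75158993·0.012800865 = 0.0096210016.
SE(ȳ) = √(0.0096210016) = 0.09809.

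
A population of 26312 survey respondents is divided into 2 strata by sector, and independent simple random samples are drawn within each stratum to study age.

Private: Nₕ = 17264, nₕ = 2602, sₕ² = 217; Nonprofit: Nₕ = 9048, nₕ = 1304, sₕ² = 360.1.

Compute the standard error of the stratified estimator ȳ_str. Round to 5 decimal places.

0.24174

Var(ȳ_str) = Σₕ Wₕ²(1 − fₕ)sₕ²/nₕ with Wₕ = Nₕ/N, N = 26312.
Private: Wₕ = 0.65612648; term = 0.65612648²·(1 − 0.15071826)·217/2602 = 0.03049154.
Nonprofit: Wₕ = 0.34387352; term = 0.34387352²·(1 − 0.14412025)·360.1/1304 = 0.027948322.
Sum = 0.058439862.
SE = √(0.058439862) = 0.24174.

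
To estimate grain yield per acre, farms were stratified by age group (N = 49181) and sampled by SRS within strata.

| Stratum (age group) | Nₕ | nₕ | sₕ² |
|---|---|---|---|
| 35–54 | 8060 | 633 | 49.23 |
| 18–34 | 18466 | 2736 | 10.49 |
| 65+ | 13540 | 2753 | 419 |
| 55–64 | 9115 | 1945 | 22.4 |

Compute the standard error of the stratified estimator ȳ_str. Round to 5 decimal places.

0.10903

Var(ȳ_str) = Σₕ Wₕ²(1 − fₕ)sₕ²/nₕ with Wₕ = Nₕ/N, N = 49181.
35–54: Wₕ = 0.16388443; term = 0.16388443²·(1 − 0.07853598)·49.23/633 = 0.0019247746.
18–34: Wₕ = 0.37547020; term = 0.37547020²·(1 − 0.14816419)·10.49/2736 = 4.6043278 × 10^-4.
65+: Wₕ = 0.27530957; term = 0.27530957²·(1 − 0.20332349)·419/2753 = 0.0091903583.
55–64: Wₕ = 0.18533580; term = 0.18533580²·(1 − 0.21338453)·22.4/1945 = 3.1117846 × 10^-4.
Sum = 0.011886744.
SE = √(0.011886744) = 0.10903.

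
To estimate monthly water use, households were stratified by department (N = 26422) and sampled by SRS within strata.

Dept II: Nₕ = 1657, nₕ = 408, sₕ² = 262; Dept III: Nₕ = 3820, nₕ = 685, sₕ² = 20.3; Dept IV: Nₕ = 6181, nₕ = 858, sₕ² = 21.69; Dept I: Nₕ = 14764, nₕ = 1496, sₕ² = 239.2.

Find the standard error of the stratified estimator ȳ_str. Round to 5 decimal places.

0.22016

Var(ȳ_str) = Σₕ Wₕ²(1 − fₕ)sₕ²/nₕ with Wₕ = Nₕ/N, N = 26422.
Dept II: Wₕ = 0.06271289; term = 0.06271289²·(1 − 0.24622812)·262/408 = 0.0019036833.
Dept III: Wₕ = 0.14457649; term = 0.14457649²·(1 − 0.17931937)·20.3/685 = 5.0836425 × 10^-4.
Dept IV: Wₕ = 0.23393384; term = 0.23393384²·(1 − 0.13881249)·21.69/858 = 0.0011913959.
Dept I: Wₕ = 0.55877678; term = 0.55877678²·(1 − 0.10132755)·239.2/1496 = 0.044865003.
Sum = 0.048468446.
SE = √(0.048468446) = 0.22016.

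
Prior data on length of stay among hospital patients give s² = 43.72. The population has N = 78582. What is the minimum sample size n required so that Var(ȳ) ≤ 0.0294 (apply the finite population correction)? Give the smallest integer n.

Without fpc, n₀ = s²/D = 43.72/0.0294 = 1487.0748.
With fpc, (1 − n/N)·s²/n ≤ D requires n ≥ n₀/(1 + n₀/N) = 1487.0748/(1 + 1487.0748/78582) = 1459.4563.
Rounding up, n = 1460.

1460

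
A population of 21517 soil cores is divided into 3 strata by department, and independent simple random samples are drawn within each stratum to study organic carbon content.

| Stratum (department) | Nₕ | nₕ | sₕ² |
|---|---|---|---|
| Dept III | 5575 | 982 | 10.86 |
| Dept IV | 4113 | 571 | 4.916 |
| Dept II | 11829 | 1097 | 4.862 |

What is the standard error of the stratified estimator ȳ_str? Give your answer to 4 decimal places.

Var(ȳ_str) = Σₕ Wₕ²(1 − fₕ)sₕ²/nₕ with Wₕ = Nₕ/N, N = 21517.
Dept III: Wₕ = 0.25909746; term = 0.25909746²·(1 − 0.17614350)·10.86/982 = 6.1164047 × 10^-4.
Dept IV: Wₕ = 0.19115118; term = 0.19115118²·(1 − 0.13882811)·4.916/571 = 2.709066 × 10^-4.
Dept II: Wₕ = 0.54975136; term = 0.54975136²·(1 − 0.09273819)·4.862/1097 = 0.0012152723.
Sum = 0.0020978194.
SE = √(0.0020978194) = 0.0458.

0.0458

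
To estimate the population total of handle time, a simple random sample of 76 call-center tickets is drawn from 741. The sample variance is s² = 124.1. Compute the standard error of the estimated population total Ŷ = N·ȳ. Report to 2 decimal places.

Var(Ŷ) = N²·Var(ȳ) = N²·(1 − n/N)·s²/n.
f = 76/741 = 0.10256410; Var(ȳ) = 0.89743590·124.1/76 = 1.4654184.
Var(Ŷ) = 741² · 1.4654184 = 804633.4.
SE(Ŷ) = √(804633.4) = 897.01.

897.01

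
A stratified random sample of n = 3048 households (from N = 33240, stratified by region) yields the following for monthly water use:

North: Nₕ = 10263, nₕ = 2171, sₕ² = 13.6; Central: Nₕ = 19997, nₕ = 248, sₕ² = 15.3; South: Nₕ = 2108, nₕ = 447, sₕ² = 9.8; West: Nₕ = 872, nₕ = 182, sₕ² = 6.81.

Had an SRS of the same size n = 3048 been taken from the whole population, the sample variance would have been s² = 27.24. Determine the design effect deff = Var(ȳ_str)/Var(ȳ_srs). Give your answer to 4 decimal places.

2.7855

Var(ȳ_str) = Σ Wₕ²(1−fₕ)sₕ²/nₕ with Wₕ = Nₕ/33240:
  North: (10263/33240)²·(1−2171/10263)·13.6/2171 = 4.7085508 × 10^-4
  Central: (19997/33240)²·(1−248/19997)·15.3/248 = 0.022050969
  South: (2108/33240)²·(1−447/2108)·9.8/447 = 6.9476313 × 10^-5
  West: (872/33240)²·(1−182/872)·6.81/182 = 2.0376016 × 10^-5
  → Var(ȳ_str) = 0.022611676.
Var(ȳ_srs) = (1 − 3048/33240)·27.24/3048 = 0.0081175133.
deff = 0.022611676 / 0.0081175133 = 2.7855.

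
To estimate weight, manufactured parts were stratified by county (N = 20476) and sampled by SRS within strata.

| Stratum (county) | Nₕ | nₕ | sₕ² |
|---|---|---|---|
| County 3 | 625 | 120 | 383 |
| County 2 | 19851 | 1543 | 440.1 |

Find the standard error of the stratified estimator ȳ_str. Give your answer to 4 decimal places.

Var(ȳ_str) = Σₕ Wₕ²(1 − fₕ)sₕ²/nₕ with Wₕ = Nₕ/N, N = 20476.
County 3: Wₕ = 0.03052354; term = 0.03052354²·(1 − 0.19200000)·383/120 = 0.0024026952.
County 2: Wₕ = 0.96947646; term = 0.96947646²·(1 − 0.07772908)·440.1/1543 = 0.24723986.
Sum = 0.24964256.
SE = √(0.24964256) = 0.4996.

0.4996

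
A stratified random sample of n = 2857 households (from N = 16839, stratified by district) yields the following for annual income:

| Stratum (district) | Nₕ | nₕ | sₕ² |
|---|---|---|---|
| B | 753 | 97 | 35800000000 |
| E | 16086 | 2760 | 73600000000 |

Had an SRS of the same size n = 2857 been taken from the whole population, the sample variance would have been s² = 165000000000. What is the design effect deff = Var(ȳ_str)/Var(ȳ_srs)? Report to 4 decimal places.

Var(ȳ_str) = Σ Wₕ²(1−fₕ)sₕ²/nₕ with Wₕ = Nₕ/16839:
  B: (753/16839)²·(1−97/753)·35800000000/97 = 642950.46
  E: (16086/16839)²·(1−2760/16086)·73600000000/2760 = 2.0159698 × 10^7
  → Var(ȳ_str) = 2.0802648 × 10^7.
Var(ȳ_srs) = (1 − 2857/16839)·165000000000/2857 = 4.7954206 × 10^7.
deff = (2.0802648 × 10^7) / (4.7954206 × 10^7) = 0.4338.

0.4338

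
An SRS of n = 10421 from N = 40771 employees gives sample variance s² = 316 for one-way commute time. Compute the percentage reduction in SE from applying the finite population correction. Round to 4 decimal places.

f = n/N = 10421/40771 = 0.25559834.
SE_no-fpc = √(s²/n) = 0.17413611; SE_fpc = √((1−f)s²/n) = 0.1502424.
Ratio = √(1−f) = 0.86278715. Reduction = 100·(1 − 0.86278715) = 13.7213%.

13.7213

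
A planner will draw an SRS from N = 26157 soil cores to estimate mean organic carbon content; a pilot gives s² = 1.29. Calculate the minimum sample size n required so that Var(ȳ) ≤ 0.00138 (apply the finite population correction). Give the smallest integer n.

Without fpc, n₀ = s²/D = 1.29/0.00138 = 934.7826.
With fpc, (1 − n/N)·s²/n ≤ D requires n ≥ n₀/(1 + n₀/N) = 934.7826/(1 + 934.7826/26157) = 902.5286.
Rounding up, n = 903.

903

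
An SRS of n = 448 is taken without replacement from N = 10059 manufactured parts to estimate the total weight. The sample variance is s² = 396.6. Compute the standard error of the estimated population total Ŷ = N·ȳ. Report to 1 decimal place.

Var(Ŷ) = N²·Var(ȳ) = N²·(1 − n/N)·s²/n.
f = 448/10059 = 0.04453723; Var(ȳ) = 0.95546277·396.6/448 = 0.84584048.
Var(Ŷ) = 10059² · 0.84584048 = 8.5585084 × 10^7.
SE(Ŷ) = √(8.5585084 × 10^7) = 9251.2.

9251.2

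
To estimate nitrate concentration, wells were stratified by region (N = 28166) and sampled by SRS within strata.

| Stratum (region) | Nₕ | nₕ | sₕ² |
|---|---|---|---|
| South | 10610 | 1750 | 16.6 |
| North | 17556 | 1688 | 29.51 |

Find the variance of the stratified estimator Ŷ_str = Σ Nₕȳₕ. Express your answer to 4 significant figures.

Var(Ŷ_str) = Σₕ Nₕ²(1 − fₕ)sₕ²/nₕ.
South: 10610²·(1 − 1750/10610)·16.6/1750 = 891700.78.
North: 17556²·(1 − 1688/17556)·29.51/1688 = 4.8701746 × 10^6.
Sum = 5.7618754 × 10^6.

5.762 × 10^6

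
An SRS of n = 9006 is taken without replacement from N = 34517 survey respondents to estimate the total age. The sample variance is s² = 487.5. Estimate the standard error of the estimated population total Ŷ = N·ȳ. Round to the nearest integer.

6904

Var(Ŷ) = N²·Var(ȳ) = N²·(1 − n/N)·s²/n.
f = 9006/34517 = 0.26091491; Var(ȳ) = 0.73908509·487.5/9006 = 0.040007104.
Var(Ŷ) = 34517² · 0.040007104 = 4.7665395 × 10^7.
SE(Ŷ) = √(4.7665395 × 10^7) = 6904.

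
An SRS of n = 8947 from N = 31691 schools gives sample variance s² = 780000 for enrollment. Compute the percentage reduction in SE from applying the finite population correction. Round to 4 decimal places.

f = n/N = 8947/31691 = 0.28231990.
SE_no-fpc = √(s²/n) = 9.3370263; SE_fpc = √((1−f)s²/n) = 7.9099554.
Ratio = √(1−f) = 0.84716002. Reduction = 100·(1 − 0.84716002) = 15.2840%.

15.2840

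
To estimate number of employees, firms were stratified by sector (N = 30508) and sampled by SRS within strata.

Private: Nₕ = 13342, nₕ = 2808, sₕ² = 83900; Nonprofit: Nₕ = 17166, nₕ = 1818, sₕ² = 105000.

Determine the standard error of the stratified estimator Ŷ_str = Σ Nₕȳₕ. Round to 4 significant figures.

139300

Var(Ŷ_str) = Σₕ Nₕ²(1 − fₕ)sₕ²/nₕ.
Private: 13342²·(1 − 2808/13342)·83900/2808 = 4.1993213 × 10^9.
Nonprofit: 17166²·(1 − 1818/17166)·105000/1818 = 1.5216554 × 10^10.
Sum = 1.9415875 × 10^10.
SE = √(1.9415875 × 10^10) = 139300.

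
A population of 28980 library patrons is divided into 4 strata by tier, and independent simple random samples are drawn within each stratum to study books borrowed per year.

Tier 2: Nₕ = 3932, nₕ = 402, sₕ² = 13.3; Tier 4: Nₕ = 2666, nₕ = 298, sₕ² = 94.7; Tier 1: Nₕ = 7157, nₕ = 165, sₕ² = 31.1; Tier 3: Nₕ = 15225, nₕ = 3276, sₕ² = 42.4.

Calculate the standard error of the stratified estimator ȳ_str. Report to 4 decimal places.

0.1303

Var(ȳ_str) = Σₕ Wₕ²(1 − fₕ)sₕ²/nₕ with Wₕ = Nₕ/N, N = 28980.
Tier 2: Wₕ = 0.13567978; term = 0.13567978²·(1 − 0.10223805)·13.3/402 = 5.4678556 × 10^-4.
Tier 4: Wₕ = 0.09199448; term = 0.09199448²·(1 − 0.11177794)·94.7/298 = 0.0023887945.
Tier 1: Wₕ = 0.24696342; term = 0.24696342²·(1 − 0.02305435)·31.1/165 = 0.011230837.
Tier 3: Wₕ = 0.52536232; term = 0.52536232²·(1 − 0.21517241)·42.4/3276 = 0.0028035872.
Sum = 0.016970004.
SE = √(0.016970004) = 0.1303.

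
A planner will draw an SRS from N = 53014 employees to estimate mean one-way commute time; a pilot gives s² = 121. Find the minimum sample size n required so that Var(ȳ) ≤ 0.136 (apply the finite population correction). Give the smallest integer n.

Without fpc, n₀ = s²/D = 121/0.136 = 889.7059.
With fpc, (1 − n/N)·s²/n ≤ D requires n ≥ n₀/(1 + n₀/N) = 889.7059/(1 + 889.7059/53014) = 875.0209.
Rounding up, n = 876.

876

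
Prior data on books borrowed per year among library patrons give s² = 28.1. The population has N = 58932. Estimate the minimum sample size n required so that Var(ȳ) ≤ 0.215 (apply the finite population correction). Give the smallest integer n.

Without fpc, n₀ = s²/D = 28.1/0.215 = 130.6977.
With fpc, (1 − n/N)·s²/n ≤ D requires n ≥ n₀/(1 + n₀/N) = 130.6977/(1 + 130.6977/58932) = 130.4085.
Rounding up, n = 131.

131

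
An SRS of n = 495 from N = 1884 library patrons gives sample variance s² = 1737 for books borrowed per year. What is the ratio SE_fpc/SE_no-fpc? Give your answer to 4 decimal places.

f = n/N = 495/1884 = 0.26273885.
SE_no-fpc = √(s²/n) = 1.8732568; SE_fpc = √((1−f)s²/n) = 1.6084515.
Ratio = √(1−f) = 0.85863912.

0.8586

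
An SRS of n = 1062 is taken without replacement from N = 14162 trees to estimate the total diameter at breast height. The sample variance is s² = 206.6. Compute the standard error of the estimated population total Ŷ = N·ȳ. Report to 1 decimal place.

Var(Ŷ) = N²·Var(ȳ) = N²·(1 − n/N)·s²/n.
f = 1062/14162 = 0.07498941; Var(ȳ) = 0.92501059·206.6/1062 = 0.17995027.
Var(Ŷ) = 14162² · 0.17995027 = 3.609123 × 10^7.
SE(Ŷ) = √(3.609123 × 10^7) = 6007.6.

6007.6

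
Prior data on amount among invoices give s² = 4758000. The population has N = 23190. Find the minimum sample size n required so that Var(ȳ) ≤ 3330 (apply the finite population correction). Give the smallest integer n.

1346

Without fpc, n₀ = s²/D = 4758000/3330 = 1428.8288.
With fpc, (1 − n/N)·s²/n ≤ D requires n ≥ n₀/(1 + n₀/N) = 1428.8288/(1 + 1428.8288/23190) = 1345.9024.
Rounding up, n = 1346.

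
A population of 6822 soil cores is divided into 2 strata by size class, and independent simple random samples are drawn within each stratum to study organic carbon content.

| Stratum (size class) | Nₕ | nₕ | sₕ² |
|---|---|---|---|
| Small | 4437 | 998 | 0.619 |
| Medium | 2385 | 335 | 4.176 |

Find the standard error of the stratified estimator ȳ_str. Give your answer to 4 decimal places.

0.0389

Var(ȳ_str) = Σₕ Wₕ²(1 − fₕ)sₕ²/nₕ with Wₕ = Nₕ/N, N = 6822.
Small: Wₕ = 0.65039578; term = 0.65039578²·(1 − 0.22492675)·0.619/998 = 2.033566 × 10^-4.
Medium: Wₕ = 0.34960422; term = 0.34960422²·(1 − 0.14046122)·4.176/335 = 0.0013095874.
Sum = 0.001512944.
SE = √(0.001512944) = 0.0389.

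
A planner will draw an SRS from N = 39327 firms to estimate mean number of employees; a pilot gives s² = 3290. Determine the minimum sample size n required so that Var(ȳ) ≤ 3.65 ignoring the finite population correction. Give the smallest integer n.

902

Without fpc, n₀ = s²/D = 3290/3.65 = 901.3699.
Rounding up, n = 902.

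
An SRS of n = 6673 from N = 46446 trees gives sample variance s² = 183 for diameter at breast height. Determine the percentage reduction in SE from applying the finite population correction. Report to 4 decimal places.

7.4620

f = n/N = 6673/46446 = 0.14367222.
SE_no-fpc = √(s²/n) = 0.16560177; SE_fpc = √((1−f)s²/n) = 0.15324454.
Ratio = √(1−f) = 0.92537980. Reduction = 100·(1 − 0.92537980) = 7.4620%.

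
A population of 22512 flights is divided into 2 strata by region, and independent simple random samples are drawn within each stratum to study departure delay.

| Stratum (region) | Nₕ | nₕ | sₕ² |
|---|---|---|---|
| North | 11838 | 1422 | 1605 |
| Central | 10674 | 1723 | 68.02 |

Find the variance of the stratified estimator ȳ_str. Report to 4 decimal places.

Var(ȳ_str) = Σₕ Wₕ²(1 − fₕ)sₕ²/nₕ with Wₕ = Nₕ/N, N = 22512.
North: Wₕ = 0.52585288; term = 0.52585288²·(1 − 0.12012164)·1605/1422 = 0.27461647.
Central: Wₕ = 0.47414712; term = 0.47414712²·(1 − 0.16142027)·68.02/1723 = 0.0074425532.
Sum = 0.28205902.

0.2821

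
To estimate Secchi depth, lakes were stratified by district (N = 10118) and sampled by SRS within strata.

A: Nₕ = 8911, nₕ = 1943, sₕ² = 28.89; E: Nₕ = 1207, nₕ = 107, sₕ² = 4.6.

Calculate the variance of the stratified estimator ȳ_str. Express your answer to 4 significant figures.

0.009576

Var(ȳ_str) = Σₕ Wₕ²(1 − fₕ)sₕ²/nₕ with Wₕ = Nₕ/N, N = 10118.
A: Wₕ = 0.88070765; term = 0.88070765²·(1 − 0.21804511)·28.89/1943 = 0.0090182024.
E: Wₕ = 0.11929235; term = 0.11929235²·(1 − 0.08864954)·4.6/107 = 5.5755108 × 10^-4.
Sum = 0.0095757535.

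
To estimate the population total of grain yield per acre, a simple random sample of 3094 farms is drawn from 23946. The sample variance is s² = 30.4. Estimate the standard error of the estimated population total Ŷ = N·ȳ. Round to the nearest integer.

2215

Var(Ŷ) = N²·Var(ȳ) = N²·(1 − n/N)·s²/n.
f = 3094/23946 = 0.12920738; Var(ȳ) = 0.87079262·30.4/3094 = 0.0085559456.
Var(Ŷ) = 23946² · 0.0085559456 = 4.9060726 × 10^6.
SE(Ŷ) = √(4.9060726 × 10^6) = 2215.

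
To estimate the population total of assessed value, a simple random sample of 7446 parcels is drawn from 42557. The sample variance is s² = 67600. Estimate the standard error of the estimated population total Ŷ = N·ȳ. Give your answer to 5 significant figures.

116470

Var(Ŷ) = N²·Var(ȳ) = N²·(1 − n/N)·s²/n.
f = 7446/42557 = 0.17496534; Var(ȳ) = 0.82503466·67600/7446 = 7.4902421.
Var(Ŷ) = 42557² · 7.4902421 = 1.3565564 × 10^10.
SE(Ŷ) = √(1.3565564 × 10^10) = 116470.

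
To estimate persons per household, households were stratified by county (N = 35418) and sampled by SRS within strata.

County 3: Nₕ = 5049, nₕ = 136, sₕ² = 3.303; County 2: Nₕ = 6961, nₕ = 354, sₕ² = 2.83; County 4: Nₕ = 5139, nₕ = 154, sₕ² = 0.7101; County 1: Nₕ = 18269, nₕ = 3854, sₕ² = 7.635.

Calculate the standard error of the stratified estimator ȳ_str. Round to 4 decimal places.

Var(ȳ_str) = Σₕ Wₕ²(1 − fₕ)sₕ²/nₕ with Wₕ = Nₕ/N, N = 35418.
County 3: Wₕ = 0.14255463; term = 0.14255463²·(1 − 0.02693603)·3.303/136 = 4.8025703 × 10^-4.
County 2: Wₕ = 0.19653848; term = 0.19653848²·(1 − 0.05085476)·2.83/354 = 2.9309678 × 10^-4.
County 4: Wₕ = 0.14509571; term = 0.14509571²·(1 − 0.02996692)·0.7101/154 = 9.4166083 × 10^-5.
County 1: Wₕ = 0.51581117; term = 0.51581117²·(1 − 0.21095845)·7.635/3854 = 4.158902 × 10^-4.
Sum = 0.0012834101.
SE = √(0.0012834101) = 0.0358.

0.0358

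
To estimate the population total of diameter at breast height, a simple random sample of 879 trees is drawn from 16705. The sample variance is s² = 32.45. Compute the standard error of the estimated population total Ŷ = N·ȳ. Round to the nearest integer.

3124

Var(Ŷ) = N²·Var(ȳ) = N²·(1 − n/N)·s²/n.
f = 879/16705 = 0.05261898; Var(ȳ) = 0.94738102·32.45/879 = 0.034974419.
Var(Ŷ) = 16705² · 0.034974419 = 9.7598573 × 10^6.
SE(Ŷ) = √(9.7598573 × 10^6) = 3124.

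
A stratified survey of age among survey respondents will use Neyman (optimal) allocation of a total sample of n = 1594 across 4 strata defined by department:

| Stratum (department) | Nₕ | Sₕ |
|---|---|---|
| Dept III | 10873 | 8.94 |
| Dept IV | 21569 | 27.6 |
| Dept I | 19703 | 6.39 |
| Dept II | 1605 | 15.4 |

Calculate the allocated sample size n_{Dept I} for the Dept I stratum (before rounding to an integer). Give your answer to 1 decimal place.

238.0

Neyman allocation: nₕ = n·NₕSₕ / Σⱼ NⱼSⱼ.
Σ NⱼSⱼ = 10873·8.94 + 21569·27.6 + 19703·6.39 + 1605·15.4 = 843128.19.
n_{Dept I} = 1594·19703·6.39 / 843128.19 = 238.0.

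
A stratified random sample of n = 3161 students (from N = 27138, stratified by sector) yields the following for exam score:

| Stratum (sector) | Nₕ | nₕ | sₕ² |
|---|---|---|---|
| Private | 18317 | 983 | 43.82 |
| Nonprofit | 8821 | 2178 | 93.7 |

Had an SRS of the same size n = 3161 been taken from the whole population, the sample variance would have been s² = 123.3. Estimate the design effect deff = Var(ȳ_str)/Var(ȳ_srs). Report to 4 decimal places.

0.6570

Var(ȳ_str) = Σ Wₕ²(1−fₕ)sₕ²/nₕ with Wₕ = Nₕ/27138:
  Private: (18317/27138)²·(1−983/18317)·43.82/983 = 0.01921836
  Nonprofit: (8821/27138)²·(1−2178/8821)·93.7/2178 = 0.0034230096
  → Var(ȳ_str) = 0.02264137.
Var(ȳ_srs) = (1 − 3161/27138)·123.3/3161 = 0.034463199.
deff = 0.02264137 / 0.034463199 = 0.6570.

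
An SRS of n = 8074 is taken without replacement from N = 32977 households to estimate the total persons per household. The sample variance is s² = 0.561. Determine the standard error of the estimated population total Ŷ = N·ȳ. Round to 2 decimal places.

238.87

Var(Ŷ) = N²·Var(ȳ) = N²·(1 − n/N)·s²/n.
f = 8074/32977 = 0.24483731; Var(ȳ) = 0.75516269·0.561/8074 = 5.2470432 × 10^-5.
Var(Ŷ) = 32977² · (5.2470432 × 10^-5) = 57060.678.
SE(Ŷ) = √(57060.678) = 238.87.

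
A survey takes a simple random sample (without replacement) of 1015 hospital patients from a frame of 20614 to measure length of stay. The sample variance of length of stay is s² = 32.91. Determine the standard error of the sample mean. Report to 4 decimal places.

Under SRS without replacement, Var(ȳ) = (1 − f)·s²/n with f = n/N = 1015/20614 = 0.04923838.
Var(ȳ) = (1 − 0.04923838)·32.91/1015 = 0.95076162·0.032423645 = 0.030827157.
SE(ȳ) = √(0.030827157) = 0.1756.

0.1756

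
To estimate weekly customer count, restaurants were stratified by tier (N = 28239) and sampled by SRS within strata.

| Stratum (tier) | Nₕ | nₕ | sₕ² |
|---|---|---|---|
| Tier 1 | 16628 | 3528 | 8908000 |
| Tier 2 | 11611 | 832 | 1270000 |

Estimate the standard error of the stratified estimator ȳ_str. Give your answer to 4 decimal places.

30.4840

Var(ȳ_str) = Σₕ Wₕ²(1 − fₕ)sₕ²/nₕ with Wₕ = Nₕ/N, N = 28239.
Tier 1: Wₕ = 0.58883105; term = 0.58883105²·(1 − 0.21217224)·8908000/3528 = 689.7065.
Tier 2: Wₕ = 0.41116895; term = 0.41116895²·(1 − 0.07165619)·1270000/832 = 239.56858.
Sum = 929.27508.
SE = √(929.27508) = 30.4840.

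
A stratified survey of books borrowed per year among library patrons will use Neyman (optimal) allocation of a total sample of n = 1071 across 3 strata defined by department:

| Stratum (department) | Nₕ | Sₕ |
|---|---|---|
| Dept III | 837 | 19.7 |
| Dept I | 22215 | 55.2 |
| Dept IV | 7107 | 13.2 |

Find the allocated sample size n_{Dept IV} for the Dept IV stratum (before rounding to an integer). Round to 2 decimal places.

75.17

Neyman allocation: nₕ = n·NₕSₕ / Σⱼ NⱼSⱼ.
Σ NⱼSⱼ = 837·19.7 + 22215·55.2 + 7107·13.2 = 1.3365693 × 10^6.
n_{Dept IV} = 1071·7107·13.2 / (1.3365693 × 10^6) = 75.17.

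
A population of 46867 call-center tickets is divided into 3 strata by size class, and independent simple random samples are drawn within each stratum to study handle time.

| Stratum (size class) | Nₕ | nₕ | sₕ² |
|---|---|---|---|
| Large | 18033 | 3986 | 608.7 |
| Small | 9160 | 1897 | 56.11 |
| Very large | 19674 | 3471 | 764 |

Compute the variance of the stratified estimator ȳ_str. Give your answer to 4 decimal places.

Var(ȳ_str) = Σₕ Wₕ²(1 − fₕ)sₕ²/nₕ with Wₕ = Nₕ/N, N = 46867.
Large: Wₕ = 0.38476967; term = 0.38476967²·(1 − 0.22103921)·608.7/3986 = 0.017610969.
Small: Wₕ = 0.19544669; term = 0.19544669²·(1 − 0.20709607)·56.11/1897 = 8.9588063 × 10^-4.
Very large: Wₕ = 0.41978364; term = 0.41978364²·(1 − 0.17642574)·764/3471 = 0.031944238.
Sum = 0.050451088.

0.0505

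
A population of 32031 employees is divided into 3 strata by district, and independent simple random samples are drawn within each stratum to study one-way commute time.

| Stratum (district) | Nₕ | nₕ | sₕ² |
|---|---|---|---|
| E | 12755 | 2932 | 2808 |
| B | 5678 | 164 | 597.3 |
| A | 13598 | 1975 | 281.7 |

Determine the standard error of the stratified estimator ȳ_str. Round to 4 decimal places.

Var(ȳ_str) = Σₕ Wₕ²(1 − fₕ)sₕ²/nₕ with Wₕ = Nₕ/N, N = 32031.
E: Wₕ = 0.39820799; term = 0.39820799²·(1 − 0.22987064)·2808/2932 = 0.11695445.
B: Wₕ = 0.17726577; term = 0.17726577²·(1 − 0.02888341)·597.3/164 = 0.11113985.
A: Wₕ = 0.42452624; term = 0.42452624²·(1 − 0.14524195)·281.7/1975 = 0.021972123.
Sum = 0.25006642.
SE = √(0.25006642) = 0.5001.

0.5001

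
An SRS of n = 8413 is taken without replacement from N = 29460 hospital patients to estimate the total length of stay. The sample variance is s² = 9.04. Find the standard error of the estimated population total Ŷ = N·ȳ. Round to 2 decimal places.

Var(Ŷ) = N²·Var(ȳ) = N²·(1 − n/N)·s²/n.
f = 8413/29460 = 0.28557366; Var(ȳ) = 0.71442634·9.04/8413 = 7.6767076 × 10^-4.
Var(Ŷ) = 29460² · (7.6767076 × 10^-4) = 666255.
SE(Ŷ) = √(666255) = 816.24.

816.24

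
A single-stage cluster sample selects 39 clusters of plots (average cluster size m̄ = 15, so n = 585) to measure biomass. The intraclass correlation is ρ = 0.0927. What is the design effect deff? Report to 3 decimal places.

2.298

deff = 1 + (15 − 1)·0.0927 = 1 + 1.2978 = 2.2978.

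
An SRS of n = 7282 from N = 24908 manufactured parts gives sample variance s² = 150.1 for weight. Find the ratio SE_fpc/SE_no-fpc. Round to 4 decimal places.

f = n/N = 7282/24908 = 0.29235587.
SE_no-fpc = √(s²/n) = 0.14357043; SE_fpc = √((1−f)s²/n) = 0.12077373.
Ratio = √(1−f) = 0.84121586.

0.8412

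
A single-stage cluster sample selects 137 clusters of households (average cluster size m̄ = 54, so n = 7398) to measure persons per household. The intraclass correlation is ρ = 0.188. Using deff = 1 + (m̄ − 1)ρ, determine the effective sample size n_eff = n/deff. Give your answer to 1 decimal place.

674.8

deff = 1 + (54 − 1)·0.188 = 1 + 9.964 = 10.964.
n_eff = 7398 / 10.964 = 674.8.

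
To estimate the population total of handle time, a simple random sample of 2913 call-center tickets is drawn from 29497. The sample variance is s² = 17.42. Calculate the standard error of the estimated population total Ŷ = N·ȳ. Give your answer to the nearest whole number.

2165

Var(Ŷ) = N²·Var(ȳ) = N²·(1 − n/N)·s²/n.
f = 2913/29497 = 0.09875581; Var(ȳ) = 0.90124419·17.42/2913 = 0.0053895207.
Var(Ŷ) = 29497² · 0.0053895207 = 4.6892765 × 10^6.
SE(Ŷ) = √(4.6892765 × 10^6) = 2165.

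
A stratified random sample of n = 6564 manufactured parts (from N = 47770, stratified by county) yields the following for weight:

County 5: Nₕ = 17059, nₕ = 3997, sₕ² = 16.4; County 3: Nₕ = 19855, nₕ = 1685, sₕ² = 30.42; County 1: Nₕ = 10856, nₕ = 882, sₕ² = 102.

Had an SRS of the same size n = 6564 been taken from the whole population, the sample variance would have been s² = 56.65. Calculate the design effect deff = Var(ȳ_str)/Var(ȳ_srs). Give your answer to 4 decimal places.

Var(ȳ_str) = Σ Wₕ²(1−fₕ)sₕ²/nₕ with Wₕ = Nₕ/47770:
  County 5: (17059/47770)²·(1−3997/17059)·16.4/3997 = 4.0064753 × 10^-4
  County 3: (19855/47770)²·(1−1685/19855)·30.42/1685 = 0.0028541293
  County 1: (10856/47770)²·(1−882/10856)·102/882 = 0.0054873202
  → Var(ȳ_str) = 0.008742097.
Var(ȳ_srs) = (1 − 6564/47770)·56.65/6564 = 0.0074445176.
deff = 0.008742097 / 0.0074445176 = 1.1743.

1.1743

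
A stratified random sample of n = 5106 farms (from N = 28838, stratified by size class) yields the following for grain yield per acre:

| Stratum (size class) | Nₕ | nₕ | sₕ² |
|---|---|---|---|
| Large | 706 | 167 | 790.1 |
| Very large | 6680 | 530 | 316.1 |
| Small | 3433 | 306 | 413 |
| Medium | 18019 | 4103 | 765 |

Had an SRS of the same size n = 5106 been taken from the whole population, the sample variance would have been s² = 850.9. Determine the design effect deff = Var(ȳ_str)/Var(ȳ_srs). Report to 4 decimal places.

Var(ȳ_str) = Σ Wₕ²(1−fₕ)sₕ²/nₕ with Wₕ = Nₕ/28838:
  Large: (706/28838)²·(1−167/706)·790.1/167 = 0.0021648548
  Very large: (6680/28838)²·(1−530/6680)·316.1/530 = 0.029462523
  Small: (3433/28838)²·(1−306/3433)·413/306 = 0.017422081
  Medium: (18019/28838)²·(1−4103/18019)·765/4103 = 0.056217917
  → Var(ȳ_str) = 0.10526738.
Var(ȳ_srs) = (1 − 5106/28838)·850.9/5106 = 0.13714087.
deff = 0.10526738 / 0.13714087 = 0.7676.

0.7676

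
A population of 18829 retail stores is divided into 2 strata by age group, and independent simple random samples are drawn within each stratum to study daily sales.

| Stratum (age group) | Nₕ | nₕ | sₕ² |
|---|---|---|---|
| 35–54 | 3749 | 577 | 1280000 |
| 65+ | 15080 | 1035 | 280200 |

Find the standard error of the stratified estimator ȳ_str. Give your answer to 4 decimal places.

15.3669

Var(ȳ_str) = Σₕ Wₕ²(1 − fₕ)sₕ²/nₕ with Wₕ = Nₕ/N, N = 18829.
35–54: Wₕ = 0.19910776; term = 0.19910776²·(1 − 0.15390771)·1280000/577 = 74.409479.
65+: Wₕ = 0.80089224; term = 0.80089224²·(1 − 0.06863395)·280200/1035 = 161.73215.
Sum = 236.14163.
SE = √(236.14163) = 15.3669.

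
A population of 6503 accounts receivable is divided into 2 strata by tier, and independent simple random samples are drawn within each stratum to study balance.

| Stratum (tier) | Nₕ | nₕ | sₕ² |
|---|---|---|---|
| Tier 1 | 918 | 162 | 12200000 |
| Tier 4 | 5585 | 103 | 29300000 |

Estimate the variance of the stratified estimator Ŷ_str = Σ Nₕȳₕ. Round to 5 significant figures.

8.7618 × 10^12

Var(Ŷ_str) = Σₕ Nₕ²(1 − fₕ)sₕ²/nₕ.
Tier 1: 918²·(1 − 162/918)·12200000/162 = 5.22648 × 10^10.
Tier 4: 5585²·(1 − 103/5585)·29300000/103 = 8.7094876 × 10^12.
Sum = 8.7617524 × 10^12.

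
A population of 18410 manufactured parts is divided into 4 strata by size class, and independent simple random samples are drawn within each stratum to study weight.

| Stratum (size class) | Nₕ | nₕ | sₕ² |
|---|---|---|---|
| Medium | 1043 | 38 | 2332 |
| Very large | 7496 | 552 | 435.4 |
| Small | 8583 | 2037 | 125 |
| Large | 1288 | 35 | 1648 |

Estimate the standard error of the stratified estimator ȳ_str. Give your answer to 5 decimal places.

0.73845

Var(ȳ_str) = Σₕ Wₕ²(1 − fₕ)sₕ²/nₕ with Wₕ = Nₕ/N, N = 18410.
Medium: Wₕ = 0.05665399; term = 0.05665399²·(1 − 0.03643337)·2332/38 = 0.1897963.
Very large: Wₕ = 0.40717002; term = 0.40717002²·(1 − 0.07363927)·435.4/552 = 0.12113818.
Small: Wₕ = 0.46621401; term = 0.46621401²·(1 − 0.23732961)·125/2037 = 0.010172472.
Large: Wₕ = 0.06996198; term = 0.06996198²·(1 − 0.02717391)·1648/35 = 0.22420667.
Sum = 0.54531362.
SE = √(0.54531362) = 0.73845.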